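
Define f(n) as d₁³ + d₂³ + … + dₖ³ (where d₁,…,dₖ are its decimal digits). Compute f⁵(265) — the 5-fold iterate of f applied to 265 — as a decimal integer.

265 → 2³ + 6³ + 5³ = 8 + 216 + 125 = 349
349 → 3³ + 4³ + 9³ = 27 + 64 + 729 = 820
820 → 8³ + 2³ + 0³ = 512 + 8 + 0 = 520
520 → 5³ + 2³ + 0³ = 125 + 8 + 0 = 133
133 → 1³ + 3³ + 3³ = 1 + 27 + 27 = 55

55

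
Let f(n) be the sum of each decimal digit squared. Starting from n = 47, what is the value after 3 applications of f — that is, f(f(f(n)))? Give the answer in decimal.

37

47 → 4² + 7² = 65
65 → 6² + 5² = 61
61 → 6² + 1² = 37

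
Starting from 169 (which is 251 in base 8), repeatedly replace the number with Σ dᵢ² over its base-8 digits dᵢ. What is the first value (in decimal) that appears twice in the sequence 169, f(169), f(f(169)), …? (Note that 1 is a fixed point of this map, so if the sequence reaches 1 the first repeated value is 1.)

25

169 = (2,5,1)_8 → 30
30 = (3,6)_8 → 45
45 = (5,5)_8 → 50
50 = (6,2)_8 → 40
40 = (5,0)_8 → 25
25 = (3,1)_8 → 10
10 = (1,2)_8 → 5
5 = (5)_8 → 25  — 25 already appeared earlier.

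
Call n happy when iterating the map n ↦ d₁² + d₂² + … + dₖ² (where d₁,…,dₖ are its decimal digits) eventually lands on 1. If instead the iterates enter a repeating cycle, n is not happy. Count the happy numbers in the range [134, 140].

1

134: 134 → 26 → 40 → 16 → 37 → 58 → 89 → 145 → 42 → 20 → 4 → 16  — not happy
135: 135 → 35 → 34 → 25 → 29 → 85 → 89 → 145 → 42 → 20 → 4 → 16 → 37 → 58 → 89  — not happy
136: 136 → 46 → 52 → 29 → 85 → 89 → 145 → 42 → 20 → 4 → 16 → 37 → 58 → 89  — not happy
137: 137 → 59 → 106 → 37 → 58 → 89 → 145 → 42 → 20 → 4 → 16 → 37  — not happy
138: 138 → 74 → 65 → 61 → 37 → 58 → 89 → 145 → 42 → 20 → 4 → 16 → 37  — not happy
139: 139 → 91 → 82 → 68 → 100 → 1  — happy
140: 140 → 17 → 50 → 25 → 29 → 85 → 89 → 145 → 42 → 20 → 4 → 16 → 37 → 58 → 89  — not happy
happy: 139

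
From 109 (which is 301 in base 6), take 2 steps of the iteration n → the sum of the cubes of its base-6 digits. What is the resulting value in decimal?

109 = (3,0,1)_6 → 3³ + 0³ + 1³ = 27 + 0 + 1 = 28
28 = (4,4)_6 → 4³ + 4³ = 64 + 64 = 128

128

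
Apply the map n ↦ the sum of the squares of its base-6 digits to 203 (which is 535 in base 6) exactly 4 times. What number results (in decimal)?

9

203 = (5,3,5)_6 → 5² + 3² + 5² = 25 + 9 + 25 = 59
59 = (1,3,5)_6 → 1² + 3² + 5² = 1 + 9 + 25 = 35
35 = (5,5)_6 → 5² + 5² = 25 + 25 = 50
50 = (1,2,2)_6 → 1² + 2² + 2² = 1 + 4 + 4 = 9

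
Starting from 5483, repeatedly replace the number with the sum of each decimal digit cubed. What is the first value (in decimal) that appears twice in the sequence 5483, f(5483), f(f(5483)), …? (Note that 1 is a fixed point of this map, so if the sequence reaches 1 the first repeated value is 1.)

371

5483 → 5³ + 4³ + 8³ + 3³ = 125 + 64 + 512 + 27 = 728
728 → 7³ + 2³ + 8³ = 343 + 8 + 512 = 863
863 → 8³ + 6³ + 3³ = 512 + 216 + 27 = 755
755 → 7³ + 5³ + 5³ = 343 + 125 + 125 = 593
593 → 5³ + 9³ + 3³ = 125 + 729 + 27 = 881
881 → 8³ + 8³ + 1³ = 512 + 512 + 1 = 1025
1025 → 1³ + 0³ + 2³ + 5³ = 1 + 0 + 8 + 125 = 134
134 → 1³ + 3³ + 4³ = 1 + 27 + 64 = 92
92 → 9³ + 2³ = 729 + 8 = 737
737 → 7³ + 3³ + 7³ = 343 + 27 + 343 = 713
713 → 7³ + 1³ + 3³ = 343 + 1 + 27 = 371
371 → 3³ + 7³ + 1³ = 27 + 343 + 1 = 371  — 371 already appeared earlier.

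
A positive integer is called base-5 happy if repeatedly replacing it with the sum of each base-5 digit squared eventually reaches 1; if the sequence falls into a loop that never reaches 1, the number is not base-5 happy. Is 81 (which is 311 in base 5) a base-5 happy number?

81 = (3,1,1)_5 → 3² + 1² + 1² = 9 + 1 + 1 = 11
11 = (2,1)_5 → 2² + 1² = 4 + 1 = 5
5 = (1,0)_5 → 1² + 0² = 1 + 0 = 1  — reached 1.

base-5 happy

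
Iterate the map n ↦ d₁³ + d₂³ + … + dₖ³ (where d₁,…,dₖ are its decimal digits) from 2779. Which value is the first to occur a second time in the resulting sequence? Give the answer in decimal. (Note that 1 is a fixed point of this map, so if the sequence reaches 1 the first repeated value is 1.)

1

2779 → 1423
1423 → 100
100 → 1  — reached the fixed point 1.
1 → 1, so 1 is the first repeated value.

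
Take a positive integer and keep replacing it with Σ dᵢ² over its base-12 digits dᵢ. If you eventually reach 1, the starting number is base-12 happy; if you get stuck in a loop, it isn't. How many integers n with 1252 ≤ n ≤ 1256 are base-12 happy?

1252: 1252 → 144 → 1  — base-12 happy
1253: 1253 → 153 → 82 → 136 → 137 → 146 → 5 → 25 → 5  — not base-12 happy
1254: 1254 → 164 → 66 → 61 → 26 → 8 → 64 → 41 → 34 → 104 → 128 → 164  — not base-12 happy
1255: 1255 → 177 → 86 → 53 → 41 → 34 → 104 → 128 → 164 → 66 → 61 → 26 → 8 → 64 → 41  — not base-12 happy
1256: 1256 → 192 → 17 → 26 → 8 → 64 → 41 → 34 → 104 → 128 → 164 → 66 → 61 → 26  — not base-12 happy
base-12 happy: 1252

1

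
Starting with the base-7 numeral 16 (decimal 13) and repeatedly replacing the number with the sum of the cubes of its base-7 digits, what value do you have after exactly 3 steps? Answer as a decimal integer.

217

13 = (1,6)_7 → 1³ + 6³ = 1 + 216 = 217
217 = (4,3,0)_7 → 4³ + 3³ + 0³ = 64 + 27 + 0 = 91
91 = (1,6,0)_7 → 1³ + 6³ + 0³ = 1 + 216 + 0 = 217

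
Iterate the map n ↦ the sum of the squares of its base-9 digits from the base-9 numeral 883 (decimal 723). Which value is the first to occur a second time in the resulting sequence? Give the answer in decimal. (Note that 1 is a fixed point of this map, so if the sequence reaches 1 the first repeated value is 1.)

41

723 = (8,8,3)_9 → 8² + 8² + 3² = 137
137 = (1,6,2)_9 → 1² + 6² + 2² = 41
41 = (4,5)_9 → 4² + 5² = 41  — 41 already appeared earlier.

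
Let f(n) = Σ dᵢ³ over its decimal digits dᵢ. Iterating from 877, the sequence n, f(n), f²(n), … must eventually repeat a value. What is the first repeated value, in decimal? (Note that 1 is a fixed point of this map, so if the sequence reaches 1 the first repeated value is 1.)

877 → 8³ + 7³ + 7³ = 512 + 343 + 343 = 1198
1198 → 1³ + 1³ + 9³ + 8³ = 1 + 1 + 729 + 512 = 1243
1243 → 1³ + 2³ + 4³ + 3³ = 1 + 8 + 64 + 27 = 100
100 → 1³ + 0³ + 0³ = 1 + 0 + 0 = 1  — reached the fixed point 1.
1 → 1, so 1 is the first repeated value.

1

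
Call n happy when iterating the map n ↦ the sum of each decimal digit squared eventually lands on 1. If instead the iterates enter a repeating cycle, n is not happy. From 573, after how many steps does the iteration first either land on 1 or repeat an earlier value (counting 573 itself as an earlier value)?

11

573 → 5² + 7² + 3² = 25 + 49 + 9 = 83
83 → 8² + 3² = 64 + 9 = 73
73 → 7² + 3² = 49 + 9 = 58
58 → 5² + 8² = 25 + 64 = 89
89 → 8² + 9² = 64 + 81 = 145
145 → 1² + 4² + 5² = 1 + 16 + 25 = 42
42 → 4² + 2² = 16 + 4 = 20
20 → 2² + 0² = 4 + 0 = 4
4 → 4² = 16
16 → 1² + 6² = 1 + 36 = 37
37 → 3² + 7² = 9 + 49 = 58  — 58 repeats.
That took 11 steps.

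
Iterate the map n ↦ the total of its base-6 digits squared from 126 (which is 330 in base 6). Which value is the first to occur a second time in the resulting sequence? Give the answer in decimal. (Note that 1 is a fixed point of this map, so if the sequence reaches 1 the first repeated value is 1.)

17

126 = (3,3,0)_6 → 3² + 3² + 0² = 9 + 9 + 0 = 18
18 = (3,0)_6 → 3² + 0² = 9 + 0 = 9
9 = (1,3)_6 → 1² + 3² = 1 + 9 = 10
10 = (1,4)_6 → 1² + 4² = 1 + 16 = 17
17 = (2,5)_6 → 2² + 5² = 4 + 25 = 29
29 = (4,5)_6 → 4² + 5² = 16 + 25 = 41
41 = (1,0,5)_6 → 1² + 0² + 5² = 1 + 0 + 25 = 26
26 = (4,2)_6 → 4² + 2² = 16 + 4 = 20
20 = (3,2)_6 → 3² + 2² = 9 + 4 = 13
13 = (2,1)_6 → 2² + 1² = 4 + 1 = 5
5 = (5)_6 → 5² = 25
25 = (4,1)_6 → 4² + 1² = 16 + 1 = 17  — 17 already appeared earlier.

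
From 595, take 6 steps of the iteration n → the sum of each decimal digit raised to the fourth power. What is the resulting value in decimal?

2498

595 → 5⁴ + 9⁴ + 5⁴ = 7811
7811 → 7⁴ + 8⁴ + 1⁴ + 1⁴ = 6499
6499 → 6⁴ + 4⁴ + 9⁴ + 9⁴ = 14674
14674 → 1⁴ + 4⁴ + 6⁴ + 7⁴ + 4⁴ = 4210
4210 → 4⁴ + 2⁴ + 1⁴ + 0⁴ = 273
273 → 2⁴ + 7⁴ + 3⁴ = 2498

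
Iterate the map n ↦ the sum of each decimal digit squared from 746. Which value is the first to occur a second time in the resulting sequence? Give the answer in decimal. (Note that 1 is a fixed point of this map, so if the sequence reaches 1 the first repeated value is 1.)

746 → 101
101 → 2
2 → 4
4 → 16
16 → 37
37 → 58
58 → 89
89 → 145
145 → 42
42 → 20
20 → 4  — 4 already appeared earlier.

4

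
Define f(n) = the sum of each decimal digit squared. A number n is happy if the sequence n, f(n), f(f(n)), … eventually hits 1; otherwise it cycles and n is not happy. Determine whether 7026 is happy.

not happy

7026 → 7² + 0² + 2² + 6² = 49 + 0 + 4 + 36 = 89
89 → 8² + 9² = 64 + 81 = 145
145 → 1² + 4² + 5² = 1 + 16 + 25 = 42
42 → 4² + 2² = 16 + 4 = 20
20 → 2² + 0² = 4 + 0 = 4
4 → 4² = 16
16 → 1² + 6² = 1 + 36 = 37
37 → 3² + 7² = 9 + 49 = 58
58 → 5² + 8² = 25 + 64 = 89  — 89 already seen; the sequence cycles without reaching 1.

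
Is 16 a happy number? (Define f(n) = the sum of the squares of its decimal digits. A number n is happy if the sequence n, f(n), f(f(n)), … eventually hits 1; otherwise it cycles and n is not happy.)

16 → 1² + 6² = 37
37 → 3² + 7² = 58
58 → 5² + 8² = 89
89 → 8² + 9² = 145
145 → 1² + 4² + 5² = 42
42 → 4² + 2² = 20
20 → 2² + 0² = 4
4 → 4² = 16  — 16 already seen; the sequence cycles without reaching 1.

not happy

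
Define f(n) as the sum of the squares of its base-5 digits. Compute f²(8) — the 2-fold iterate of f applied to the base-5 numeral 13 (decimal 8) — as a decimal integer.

4

8 = (1,3)_5 → 1² + 3² = 10
10 = (2,0)_5 → 2² + 0² = 4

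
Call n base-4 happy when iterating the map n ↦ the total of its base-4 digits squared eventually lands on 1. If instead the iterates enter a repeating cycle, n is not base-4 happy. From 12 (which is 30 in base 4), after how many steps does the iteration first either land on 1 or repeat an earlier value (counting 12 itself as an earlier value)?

5

12 = (3,0)_4 → 3² + 0² = 9
9 = (2,1)_4 → 2² + 1² = 5
5 = (1,1)_4 → 1² + 1² = 2
2 = (2)_4 → 2² = 4
4 = (1,0)_4 → 1² + 0² = 1  — reached 1.
That took 5 steps.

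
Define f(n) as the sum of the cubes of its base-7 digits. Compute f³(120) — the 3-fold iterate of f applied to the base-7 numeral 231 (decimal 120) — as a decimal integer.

120 = (2,3,1)_7 → 2³ + 3³ + 1³ = 36
36 = (5,1)_7 → 5³ + 1³ = 126
126 = (2,4,0)_7 → 2³ + 4³ + 0³ = 72

72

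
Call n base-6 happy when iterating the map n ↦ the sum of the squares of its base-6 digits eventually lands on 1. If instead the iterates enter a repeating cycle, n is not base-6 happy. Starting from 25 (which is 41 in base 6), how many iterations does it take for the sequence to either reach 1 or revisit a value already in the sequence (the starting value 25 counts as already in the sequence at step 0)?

25 = (4,1)_6 → 17
17 = (2,5)_6 → 29
29 = (4,5)_6 → 41
41 = (1,0,5)_6 → 26
26 = (4,2)_6 → 20
20 = (3,2)_6 → 13
13 = (2,1)_6 → 5
5 = (5)_6 → 25  — 25 repeats.
That took 8 steps.

8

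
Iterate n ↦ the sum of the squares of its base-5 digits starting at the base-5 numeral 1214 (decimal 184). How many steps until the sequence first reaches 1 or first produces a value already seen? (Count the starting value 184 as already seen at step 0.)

6

184 = (1,2,1,4)_5 → 1² + 2² + 1² + 4² = 1 + 4 + 1 + 16 = 22
22 = (4,2)_5 → 4² + 2² = 16 + 4 = 20
20 = (4,0)_5 → 4² + 0² = 16 + 0 = 16
16 = (3,1)_5 → 3² + 1² = 9 + 1 = 10
10 = (2,0)_5 → 2² + 0² = 4 + 0 = 4
4 = (4)_5 → 4² = 16  — 16 repeats.
That took 6 steps.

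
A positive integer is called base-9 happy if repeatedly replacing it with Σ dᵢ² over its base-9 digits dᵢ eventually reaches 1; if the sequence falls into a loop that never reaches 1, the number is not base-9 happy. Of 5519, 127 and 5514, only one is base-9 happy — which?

5519: 5519 → 79 → 113 → 35 → 73 → 65 → 53 → 89 → 65  — repeats 65 (not base-9 happy)
127: 127 → 27 → 9 → 1  — reaches 1 (base-9 happy)
5514: 5514 → 110 → 14 → 26 → 68 → 74 → 68  — repeats 68 (not base-9 happy)

127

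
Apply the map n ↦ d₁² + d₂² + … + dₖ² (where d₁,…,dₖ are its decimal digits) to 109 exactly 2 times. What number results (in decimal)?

68

109 → 1² + 0² + 9² = 82
82 → 8² + 2² = 68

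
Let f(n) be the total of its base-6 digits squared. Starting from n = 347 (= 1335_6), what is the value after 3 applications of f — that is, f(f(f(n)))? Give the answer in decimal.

1

347 = (1,3,3,5)_6 → 1² + 3² + 3² + 5² = 1 + 9 + 9 + 25 = 44
44 = (1,1,2)_6 → 1² + 1² + 2² = 1 + 1 + 4 = 6
6 = (1,0)_6 → 1² + 0² = 1 + 0 = 1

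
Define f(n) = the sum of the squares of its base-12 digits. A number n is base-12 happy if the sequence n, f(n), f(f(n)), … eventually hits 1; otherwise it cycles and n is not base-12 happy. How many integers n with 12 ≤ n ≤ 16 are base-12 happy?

1

12: 12 → 1  (reaches 1)
13: 13 → 2 → 4 → 16 → 17 → 26 → 8 → 64 → 41 → 34 → 104 → 128 → 164 → 66 → 61 → 26  (repeats 26)
14: 14 → 5 → 25 → 5  (repeats 5)
15: 15 → 10 → 100 → 80 → 100  (repeats 100)
16: 16 → 17 → 26 → 8 → 64 → 41 → 34 → 104 → 128 → 164 → 66 → 61 → 26  (repeats 26)
base-12 happy: 12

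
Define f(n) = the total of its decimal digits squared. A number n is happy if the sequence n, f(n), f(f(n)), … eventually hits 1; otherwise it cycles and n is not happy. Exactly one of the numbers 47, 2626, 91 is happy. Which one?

91

47: 47 → 65 → 61 → 37 → 58 → 89 → 145 → 42 → 20 → 4 → 16 → 37  — repeats 37 (not happy)
2626: 2626 → 80 → 64 → 52 → 29 → 85 → 89 → 145 → 42 → 20 → 4 → 16 → 37 → 58 → 89  — repeats 89 (not happy)
91: 91 → 82 → 68 → 100 → 1  — reaches 1 (happy)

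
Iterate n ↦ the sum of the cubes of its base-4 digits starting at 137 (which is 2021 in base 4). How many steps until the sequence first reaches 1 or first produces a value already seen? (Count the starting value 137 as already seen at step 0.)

4

137 = (2,0,2,1)_4 → 2³ + 0³ + 2³ + 1³ = 17
17 = (1,0,1)_4 → 1³ + 0³ + 1³ = 2
2 = (2)_4 → 2³ = 8
8 = (2,0)_4 → 2³ + 0³ = 8  — 8 repeats.
That took 4 steps.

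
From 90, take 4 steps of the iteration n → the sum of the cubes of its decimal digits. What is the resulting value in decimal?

90 → 9³ + 0³ = 729 + 0 = 729
729 → 7³ + 2³ + 9³ = 343 + 8 + 729 = 1080
1080 → 1³ + 0³ + 8³ + 0³ = 1 + 0 + 512 + 0 = 513
513 → 5³ + 1³ + 3³ = 125 + 1 + 27 = 153

153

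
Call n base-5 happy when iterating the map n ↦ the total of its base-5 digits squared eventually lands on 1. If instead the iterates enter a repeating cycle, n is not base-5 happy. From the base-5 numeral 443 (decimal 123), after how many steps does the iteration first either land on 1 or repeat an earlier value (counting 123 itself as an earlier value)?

4

123 = (4,4,3)_5 → 4² + 4² + 3² = 41
41 = (1,3,1)_5 → 1² + 3² + 1² = 11
11 = (2,1)_5 → 2² + 1² = 5
5 = (1,0)_5 → 1² + 0² = 1  — reached 1.
That took 4 steps.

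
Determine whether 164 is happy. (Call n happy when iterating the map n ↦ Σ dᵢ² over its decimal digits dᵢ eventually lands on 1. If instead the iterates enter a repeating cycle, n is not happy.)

164 → 1² + 6² + 4² = 53
53 → 5² + 3² = 34
34 → 3² + 4² = 25
25 → 2² + 5² = 29
29 → 2² + 9² = 85
85 → 8² + 5² = 89
89 → 8² + 9² = 145
145 → 1² + 4² + 5² = 42
42 → 4² + 2² = 20
20 → 2² + 0² = 4
4 → 4² = 16
16 → 1² + 6² = 37
37 → 3² + 7² = 58
58 → 5² + 8² = 89  — 89 already seen; the sequence cycles without reaching 1.

not happy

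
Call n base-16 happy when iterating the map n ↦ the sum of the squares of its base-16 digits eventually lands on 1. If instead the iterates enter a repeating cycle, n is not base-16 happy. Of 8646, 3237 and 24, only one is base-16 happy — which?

24

8646: 8646 → 185 → 202 → 244 → 241 → 226 → 200 → 208 → 169 → 181 → 146 → 85 → 50 → 13 → 169  — repeats 169 (not base-16 happy)
3237: 3237 → 269 → 170 → 200 → 208 → 169 → 181 → 146 → 85 → 50 → 13 → 169  — repeats 169 (not base-16 happy)
24: 24 → 65 → 17 → 2 → 4 → 16 → 1  — reaches 1 (base-16 happy)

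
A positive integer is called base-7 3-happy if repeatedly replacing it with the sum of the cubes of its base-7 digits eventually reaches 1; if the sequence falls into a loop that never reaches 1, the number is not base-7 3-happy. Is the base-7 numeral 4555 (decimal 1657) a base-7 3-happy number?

1657 = (4,5,5,5)_7 → 4³ + 5³ + 5³ + 5³ = 64 + 125 + 125 + 125 = 439
439 = (1,1,6,5)_7 → 1³ + 1³ + 6³ + 5³ = 1 + 1 + 216 + 125 = 343
343 = (1,0,0,0)_7 → 1³ + 0³ + 0³ + 0³ = 1 + 0 + 0 + 0 = 1  — reached 1.

base-7 3-happy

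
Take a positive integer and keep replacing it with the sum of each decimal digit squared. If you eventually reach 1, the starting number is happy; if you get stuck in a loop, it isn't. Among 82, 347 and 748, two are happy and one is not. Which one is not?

347

82: 82 → 68 → 100 → 1  — reaches 1 (happy)
347: 347 → 74 → 65 → 61 → 37 → 58 → 89 → 145 → 42 → 20 → 4 → 16 → 37  — repeats 37 (not happy)
748: 748 → 129 → 86 → 100 → 1  — reaches 1 (happy)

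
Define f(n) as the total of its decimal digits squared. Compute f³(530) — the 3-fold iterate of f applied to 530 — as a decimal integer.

29

530 → 5² + 3² + 0² = 34
34 → 3² + 4² = 25
25 → 2² + 5² = 29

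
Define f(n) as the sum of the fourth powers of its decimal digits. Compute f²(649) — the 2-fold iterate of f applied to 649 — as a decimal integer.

4179

649 → 8113
8113 → 4179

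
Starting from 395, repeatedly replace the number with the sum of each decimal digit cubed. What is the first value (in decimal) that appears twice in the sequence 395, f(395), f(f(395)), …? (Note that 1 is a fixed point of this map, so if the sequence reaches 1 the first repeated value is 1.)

371

395 → 3³ + 9³ + 5³ = 881
881 → 8³ + 8³ + 1³ = 1025
1025 → 1³ + 0³ + 2³ + 5³ = 134
134 → 1³ + 3³ + 4³ = 92
92 → 9³ + 2³ = 737
737 → 7³ + 3³ + 7³ = 713
713 → 7³ + 1³ + 3³ = 371
371 → 3³ + 7³ + 1³ = 371  — 371 already appeared earlier.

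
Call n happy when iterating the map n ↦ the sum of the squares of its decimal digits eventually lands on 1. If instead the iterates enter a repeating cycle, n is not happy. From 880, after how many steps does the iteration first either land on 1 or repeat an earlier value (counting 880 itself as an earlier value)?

15

880 → 8² + 8² + 0² = 128
128 → 1² + 2² + 8² = 69
69 → 6² + 9² = 117
117 → 1² + 1² + 7² = 51
51 → 5² + 1² = 26
26 → 2² + 6² = 40
40 → 4² + 0² = 16
16 → 1² + 6² = 37
37 → 3² + 7² = 58
58 → 5² + 8² = 89
89 → 8² + 9² = 145
145 → 1² + 4² + 5² = 42
42 → 4² + 2² = 20
20 → 2² + 0² = 4
4 → 4² = 16  — 16 repeats.
That took 15 steps.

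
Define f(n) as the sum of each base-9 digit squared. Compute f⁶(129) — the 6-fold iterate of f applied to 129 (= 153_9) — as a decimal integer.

129 = (1,5,3)_9 → 1² + 5² + 3² = 1 + 25 + 9 = 35
35 = (3,8)_9 → 3² + 8² = 9 + 64 = 73
73 = (8,1)_9 → 8² + 1² = 64 + 1 = 65
65 = (7,2)_9 → 7² + 2² = 49 + 4 = 53
53 = (5,8)_9 → 5² + 8² = 25 + 64 = 89
89 = (1,0,8)_9 → 1² + 0² + 8² = 1 + 0 + 64 = 65

65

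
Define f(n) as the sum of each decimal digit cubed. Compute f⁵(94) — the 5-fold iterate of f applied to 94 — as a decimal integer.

94 → 9³ + 4³ = 729 + 64 = 793
793 → 7³ + 9³ + 3³ = 343 + 729 + 27 = 1099
1099 → 1³ + 0³ + 9³ + 9³ = 1 + 0 + 729 + 729 = 1459
1459 → 1³ + 4³ + 5³ + 9³ = 1 + 64 + 125 + 729 = 919
919 → 9³ + 1³ + 9³ = 729 + 1 + 729 = 1459

1459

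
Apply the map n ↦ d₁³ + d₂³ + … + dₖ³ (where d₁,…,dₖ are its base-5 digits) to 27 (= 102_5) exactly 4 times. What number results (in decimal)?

27 = (1,0,2)_5 → 1³ + 0³ + 2³ = 1 + 0 + 8 = 9
9 = (1,4)_5 → 1³ + 4³ = 1 + 64 = 65
65 = (2,3,0)_5 → 2³ + 3³ + 0³ = 8 + 27 + 0 = 35
35 = (1,2,0)_5 → 1³ + 2³ + 0³ = 1 + 8 + 0 = 9

9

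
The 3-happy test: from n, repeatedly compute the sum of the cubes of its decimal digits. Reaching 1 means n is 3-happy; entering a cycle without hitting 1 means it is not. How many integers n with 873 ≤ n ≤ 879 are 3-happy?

873: 873 → 882 → 1032 → 36 → 243 → 99 → 1458 → 702 → 351 → 153 → 153  — not 3-happy
874: 874 → 919 → 1459 → 919  — not 3-happy
875: 875 → 980 → 1241 → 74 → 407 → 407  — not 3-happy
876: 876 → 1071 → 345 → 216 → 225 → 141 → 66 → 432 → 99 → 1458 → 702 → 351 → 153 → 153  — not 3-happy
877: 877 → 1198 → 1243 → 100 → 1  — 3-happy
878: 878 → 1367 → 587 → 980 → 1241 → 74 → 407 → 407  — not 3-happy
879: 879 → 1584 → 702 → 351 → 153 → 153  — not 3-happy
3-happy: 877

1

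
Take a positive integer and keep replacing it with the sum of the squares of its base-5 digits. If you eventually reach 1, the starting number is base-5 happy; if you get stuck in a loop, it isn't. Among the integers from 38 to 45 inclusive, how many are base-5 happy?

2

38: 38 → 14 → 20 → 16 → 10 → 4 → 16  (repeats 16)
39: 39 → 21 → 17 → 13 → 13  (repeats 13)
40: 40 → 10 → 4 → 16 → 10  (repeats 10)
41: 41 → 11 → 5 → 1  (reaches 1)
42: 42 → 14 → 20 → 16 → 10 → 4 → 16  (repeats 16)
43: 43 → 19 → 25 → 1  (reaches 1)
44: 44 → 26 → 2 → 4 → 16 → 10 → 4  (repeats 4)
45: 45 → 17 → 13 → 13  (repeats 13)
base-5 happy: 41, 43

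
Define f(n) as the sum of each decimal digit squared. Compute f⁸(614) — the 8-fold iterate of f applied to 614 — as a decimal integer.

614 → 53
53 → 34
34 → 25
25 → 29
29 → 85
85 → 89
89 → 145
145 → 42

42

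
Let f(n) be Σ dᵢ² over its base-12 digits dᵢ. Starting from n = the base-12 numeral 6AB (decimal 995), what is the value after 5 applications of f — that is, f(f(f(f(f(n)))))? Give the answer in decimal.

125

995 = (6,10,11)_12 → 6² + 10² + 11² = 36 + 100 + 121 = 257
257 = (1,9,5)_12 → 1² + 9² + 5² = 1 + 81 + 25 = 107
107 = (8,11)_12 → 8² + 11² = 64 + 121 = 185
185 = (1,3,5)_12 → 1² + 3² + 5² = 1 + 9 + 25 = 35
35 = (2,11)_12 → 2² + 11² = 4 + 121 = 125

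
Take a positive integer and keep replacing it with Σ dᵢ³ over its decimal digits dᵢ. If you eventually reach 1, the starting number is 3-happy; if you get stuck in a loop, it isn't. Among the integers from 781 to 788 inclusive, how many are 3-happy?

781: 781 → 856 → 853 → 664 → 496 → 1009 → 730 → 370 → 370  — not 3-happy
782: 782 → 863 → 755 → 593 → 881 → 1025 → 134 → 92 → 737 → 713 → 371 → 371  — not 3-happy
783: 783 → 882 → 1032 → 36 → 243 → 99 → 1458 → 702 → 351 → 153 → 153  — not 3-happy
784: 784 → 919 → 1459 → 919  — not 3-happy
785: 785 → 980 → 1241 → 74 → 407 → 407  — not 3-happy
786: 786 → 1071 → 345 → 216 → 225 → 141 → 66 → 432 → 99 → 1458 → 702 → 351 → 153 → 153  — not 3-happy
787: 787 → 1198 → 1243 → 100 → 1  — 3-happy
788: 788 → 1367 → 587 → 980 → 1241 → 74 → 407 → 407  — not 3-happy
3-happy: 787

1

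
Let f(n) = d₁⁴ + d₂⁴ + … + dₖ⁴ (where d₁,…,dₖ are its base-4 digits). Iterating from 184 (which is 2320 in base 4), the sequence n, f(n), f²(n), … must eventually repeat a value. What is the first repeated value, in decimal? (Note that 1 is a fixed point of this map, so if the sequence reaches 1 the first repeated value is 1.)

184 = (2,3,2,0)_4 → 2⁴ + 3⁴ + 2⁴ + 0⁴ = 113
113 = (1,3,0,1)_4 → 1⁴ + 3⁴ + 0⁴ + 1⁴ = 83
83 = (1,1,0,3)_4 → 1⁴ + 1⁴ + 0⁴ + 3⁴ = 83  — 83 already appeared earlier.

83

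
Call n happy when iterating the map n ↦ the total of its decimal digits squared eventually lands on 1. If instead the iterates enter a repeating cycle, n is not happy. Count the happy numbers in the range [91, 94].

2

91: 91 → 82 → 68 → 100 → 1  (reaches 1)
92: 92 → 85 → 89 → 145 → 42 → 20 → 4 → 16 → 37 → 58 → 89  (repeats 89)
93: 93 → 90 → 81 → 65 → 61 → 37 → 58 → 89 → 145 → 42 → 20 → 4 → 16 → 37  (repeats 37)
94: 94 → 97 → 130 → 10 → 1  (reaches 1)
happy: 91, 94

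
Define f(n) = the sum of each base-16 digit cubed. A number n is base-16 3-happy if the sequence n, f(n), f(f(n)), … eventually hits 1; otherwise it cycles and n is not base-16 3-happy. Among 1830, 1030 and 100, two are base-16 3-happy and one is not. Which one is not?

1830: 1830 → 567 → 378 → 1344 → 189 → 3528 → 4437 → 252 → 5103 → 6147 → 540 → 1737 → 2673 → 1344  — repeats 1344 (not base-16 3-happy)
1030: 1030 → 280 → 514 → 16 → 1  — reaches 1 (base-16 3-happy)
100: 100 → 280 → 514 → 16 → 1  — reaches 1 (base-16 3-happy)

1830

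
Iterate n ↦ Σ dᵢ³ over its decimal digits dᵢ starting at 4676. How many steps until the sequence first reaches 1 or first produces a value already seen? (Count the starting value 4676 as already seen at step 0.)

6

4676 → 4³ + 6³ + 7³ + 6³ = 839
839 → 8³ + 3³ + 9³ = 1268
1268 → 1³ + 2³ + 6³ + 8³ = 737
737 → 7³ + 3³ + 7³ = 713
713 → 7³ + 1³ + 3³ = 371
371 → 3³ + 7³ + 1³ = 371  — 371 repeats.
That took 6 steps.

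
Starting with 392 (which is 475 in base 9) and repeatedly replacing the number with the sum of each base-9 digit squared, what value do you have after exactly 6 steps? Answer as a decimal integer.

50

392 = (4,7,5)_9 → 4² + 7² + 5² = 90
90 = (1,1,0)_9 → 1² + 1² + 0² = 2
2 = (2)_9 → 2² = 4
4 = (4)_9 → 4² = 16
16 = (1,7)_9 → 1² + 7² = 50
50 = (5,5)_9 → 5² + 5² = 50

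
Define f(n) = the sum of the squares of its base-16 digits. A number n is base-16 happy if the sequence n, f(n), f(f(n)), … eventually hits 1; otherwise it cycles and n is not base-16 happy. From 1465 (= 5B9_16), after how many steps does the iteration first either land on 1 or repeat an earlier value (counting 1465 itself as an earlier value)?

1465 = (5,11,9)_16 → 5² + 11² + 9² = 227
227 = (14,3)_16 → 14² + 3² = 205
205 = (12,13)_16 → 12² + 13² = 313
313 = (1,3,9)_16 → 1² + 3² + 9² = 91
91 = (5,11)_16 → 5² + 11² = 146
146 = (9,2)_16 → 9² + 2² = 85
85 = (5,5)_16 → 5² + 5² = 50
50 = (3,2)_16 → 3² + 2² = 13
13 = (13)_16 → 13² = 169
169 = (10,9)_16 → 10² + 9² = 181
181 = (11,5)_16 → 11² + 5² = 146  — 146 repeats.
That took 11 steps.

11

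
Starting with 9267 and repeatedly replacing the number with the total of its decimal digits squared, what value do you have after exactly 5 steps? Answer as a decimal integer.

85

9267 → 9² + 2² + 6² + 7² = 81 + 4 + 36 + 49 = 170
170 → 1² + 7² + 0² = 1 + 49 + 0 = 50
50 → 5² + 0² = 25 + 0 = 25
25 → 2² + 5² = 4 + 25 = 29
29 → 2² + 9² = 4 + 81 = 85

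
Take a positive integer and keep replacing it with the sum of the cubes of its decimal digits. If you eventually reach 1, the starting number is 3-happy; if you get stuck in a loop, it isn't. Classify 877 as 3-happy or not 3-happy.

877 → 8³ + 7³ + 7³ = 512 + 343 + 343 = 1198
1198 → 1³ + 1³ + 9³ + 8³ = 1 + 1 + 729 + 512 = 1243
1243 → 1³ + 2³ + 4³ + 3³ = 1 + 8 + 64 + 27 = 100
100 → 1³ + 0³ + 0³ = 1 + 0 + 0 = 1  — reached 1.

3-happy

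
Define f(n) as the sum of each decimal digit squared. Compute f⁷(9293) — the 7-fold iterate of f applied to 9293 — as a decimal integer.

58

9293 → 9² + 2² + 9² + 3² = 175
175 → 1² + 7² + 5² = 75
75 → 7² + 5² = 74
74 → 7² + 4² = 65
65 → 6² + 5² = 61
61 → 6² + 1² = 37
37 → 3² + 7² = 58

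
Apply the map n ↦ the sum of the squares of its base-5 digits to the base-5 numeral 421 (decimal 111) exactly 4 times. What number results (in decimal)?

13

111 = (4,2,1)_5 → 21
21 = (4,1)_5 → 17
17 = (3,2)_5 → 13
13 = (2,3)_5 → 13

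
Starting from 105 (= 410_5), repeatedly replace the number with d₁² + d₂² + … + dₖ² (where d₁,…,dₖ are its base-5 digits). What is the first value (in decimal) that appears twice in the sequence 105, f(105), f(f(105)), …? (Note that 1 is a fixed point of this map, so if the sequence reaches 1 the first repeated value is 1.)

105 = (4,1,0)_5 → 4² + 1² + 0² = 16 + 1 + 0 = 17
17 = (3,2)_5 → 3² + 2² = 9 + 4 = 13
13 = (2,3)_5 → 2² + 3² = 4 + 9 = 13  — 13 already appeared earlier.

13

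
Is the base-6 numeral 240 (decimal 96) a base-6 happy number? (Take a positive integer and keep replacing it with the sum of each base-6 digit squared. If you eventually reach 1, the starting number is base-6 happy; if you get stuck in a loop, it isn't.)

not base-6 happy

96 = (2,4,0)_6 → 2² + 4² + 0² = 20
20 = (3,2)_6 → 3² + 2² = 13
13 = (2,1)_6 → 2² + 1² = 5
5 = (5)_6 → 5² = 25
25 = (4,1)_6 → 4² + 1² = 17
17 = (2,5)_6 → 2² + 5² = 29
29 = (4,5)_6 → 4² + 5² = 41
41 = (1,0,5)_6 → 1² + 0² + 5² = 26
26 = (4,2)_6 → 4² + 2² = 20  — 20 already seen; the sequence cycles without reaching 1.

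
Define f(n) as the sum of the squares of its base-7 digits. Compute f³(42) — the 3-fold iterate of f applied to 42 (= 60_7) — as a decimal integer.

34

42 = (6,0)_7 → 6² + 0² = 36 + 0 = 36
36 = (5,1)_7 → 5² + 1² = 25 + 1 = 26
26 = (3,5)_7 → 3² + 5² = 9 + 25 = 34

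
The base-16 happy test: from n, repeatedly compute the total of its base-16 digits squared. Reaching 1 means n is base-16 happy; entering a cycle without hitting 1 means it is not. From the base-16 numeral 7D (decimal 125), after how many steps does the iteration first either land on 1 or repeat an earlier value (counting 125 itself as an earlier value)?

125 = (7,13)_16 → 7² + 13² = 49 + 169 = 218
218 = (13,10)_16 → 13² + 10² = 169 + 100 = 269
269 = (1,0,13)_16 → 1² + 0² + 13² = 1 + 0 + 169 = 170
170 = (10,10)_16 → 10² + 10² = 100 + 100 = 200
200 = (12,8)_16 → 12² + 8² = 144 + 64 = 208
208 = (13,0)_16 → 13² + 0² = 169 + 0 = 169
169 = (10,9)_16 → 10² + 9² = 100 + 81 = 181
181 = (11,5)_16 → 11² + 5² = 121 + 25 = 146
146 = (9,2)_16 → 9² + 2² = 81 + 4 = 85
85 = (5,5)_16 → 5² + 5² = 25 + 25 = 50
50 = (3,2)_16 → 3² + 2² = 9 + 4 = 13
13 = (13)_16 → 13² = 169  — 169 repeats.
That took 12 steps.

12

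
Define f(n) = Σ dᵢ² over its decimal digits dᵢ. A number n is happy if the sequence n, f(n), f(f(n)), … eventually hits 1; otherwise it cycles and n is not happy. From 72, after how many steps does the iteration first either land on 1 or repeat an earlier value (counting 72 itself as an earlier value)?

14

72 → 7² + 2² = 49 + 4 = 53
53 → 5² + 3² = 25 + 9 = 34
34 → 3² + 4² = 9 + 16 = 25
25 → 2² + 5² = 4 + 25 = 29
29 → 2² + 9² = 4 + 81 = 85
85 → 8² + 5² = 64 + 25 = 89
89 → 8² + 9² = 64 + 81 = 145
145 → 1² + 4² + 5² = 1 + 16 + 25 = 42
42 → 4² + 2² = 16 + 4 = 20
20 → 2² + 0² = 4 + 0 = 4
4 → 4² = 16
16 → 1² + 6² = 1 + 36 = 37
37 → 3² + 7² = 9 + 49 = 58
58 → 5² + 8² = 25 + 64 = 89  — 89 repeats.
That took 14 steps.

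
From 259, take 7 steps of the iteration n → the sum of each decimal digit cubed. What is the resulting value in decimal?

259 → 2³ + 5³ + 9³ = 862
862 → 8³ + 6³ + 2³ = 736
736 → 7³ + 3³ + 6³ = 586
586 → 5³ + 8³ + 6³ = 853
853 → 8³ + 5³ + 3³ = 664
664 → 6³ + 6³ + 4³ = 496
496 → 4³ + 9³ + 6³ = 1009

1009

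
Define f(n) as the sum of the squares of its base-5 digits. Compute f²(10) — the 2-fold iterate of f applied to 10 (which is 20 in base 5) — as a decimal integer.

16

10 = (2,0)_5 → 2² + 0² = 4
4 = (4)_5 → 4² = 16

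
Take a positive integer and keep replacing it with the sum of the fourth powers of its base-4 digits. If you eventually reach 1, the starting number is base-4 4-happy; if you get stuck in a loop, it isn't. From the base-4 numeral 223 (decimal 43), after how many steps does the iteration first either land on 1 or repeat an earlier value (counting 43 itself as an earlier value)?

43 = (2,2,3)_4 → 2⁴ + 2⁴ + 3⁴ = 16 + 16 + 81 = 113
113 = (1,3,0,1)_4 → 1⁴ + 3⁴ + 0⁴ + 1⁴ = 1 + 81 + 0 + 1 = 83
83 = (1,1,0,3)_4 → 1⁴ + 1⁴ + 0⁴ + 3⁴ = 1 + 1 + 0 + 81 = 83  — 83 repeats.
That took 3 steps.

3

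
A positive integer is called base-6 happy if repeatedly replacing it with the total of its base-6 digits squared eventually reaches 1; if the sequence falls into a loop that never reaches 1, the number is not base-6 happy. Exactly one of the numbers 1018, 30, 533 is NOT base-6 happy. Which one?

1018: 1018 → 49 → 6 → 1  — reaches 1 (base-6 happy)
30: 30 → 25 → 17 → 29 → 41 → 26 → 20 → 13 → 5 → 25  — repeats 25 (not base-6 happy)
533: 533 → 49 → 6 → 1  — reaches 1 (base-6 happy)

30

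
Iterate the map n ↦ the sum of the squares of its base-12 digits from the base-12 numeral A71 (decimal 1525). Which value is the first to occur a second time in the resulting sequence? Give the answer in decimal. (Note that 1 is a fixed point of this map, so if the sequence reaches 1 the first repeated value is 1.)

1525 = (10,7,1)_12 → 10² + 7² + 1² = 100 + 49 + 1 = 150
150 = (1,0,6)_12 → 1² + 0² + 6² = 1 + 0 + 36 = 37
37 = (3,1)_12 → 3² + 1² = 9 + 1 = 10
10 = (10)_12 → 10² = 100
100 = (8,4)_12 → 8² + 4² = 64 + 16 = 80
80 = (6,8)_12 → 6² + 8² = 36 + 64 = 100  — 100 already appeared earlier.

100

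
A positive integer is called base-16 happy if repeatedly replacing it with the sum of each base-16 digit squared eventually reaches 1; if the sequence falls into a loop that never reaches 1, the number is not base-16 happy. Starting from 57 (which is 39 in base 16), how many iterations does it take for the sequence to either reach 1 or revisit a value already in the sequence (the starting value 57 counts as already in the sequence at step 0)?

14

57 = (3,9)_16 → 3² + 9² = 90
90 = (5,10)_16 → 5² + 10² = 125
125 = (7,13)_16 → 7² + 13² = 218
218 = (13,10)_16 → 13² + 10² = 269
269 = (1,0,13)_16 → 1² + 0² + 13² = 170
170 = (10,10)_16 → 10² + 10² = 200
200 = (12,8)_16 → 12² + 8² = 208
208 = (13,0)_16 → 13² + 0² = 169
169 = (10,9)_16 → 10² + 9² = 181
181 = (11,5)_16 → 11² + 5² = 146
146 = (9,2)_16 → 9² + 2² = 85
85 = (5,5)_16 → 5² + 5² = 50
50 = (3,2)_16 → 3² + 2² = 13
13 = (13)_16 → 13² = 169  — 169 repeats.
That took 14 steps.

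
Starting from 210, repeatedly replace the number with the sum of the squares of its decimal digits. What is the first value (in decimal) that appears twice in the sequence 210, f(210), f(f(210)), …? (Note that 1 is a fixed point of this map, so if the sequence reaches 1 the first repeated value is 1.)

210 → 5
5 → 25
25 → 29
29 → 85
85 → 89
89 → 145
145 → 42
42 → 20
20 → 4
4 → 16
16 → 37
37 → 58
58 → 89  — 89 already appeared earlier.

89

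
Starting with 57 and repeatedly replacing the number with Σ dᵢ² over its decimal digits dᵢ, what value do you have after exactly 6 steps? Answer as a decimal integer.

89

57 → 74
74 → 65
65 → 61
61 → 37
37 → 58
58 → 89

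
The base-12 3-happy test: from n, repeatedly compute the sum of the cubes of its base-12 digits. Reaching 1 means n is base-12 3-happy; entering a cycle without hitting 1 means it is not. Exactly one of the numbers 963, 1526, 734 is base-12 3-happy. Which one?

734

963: 963 → 755 → 1464 → 1008 → 343 → 415 → 1351 → 1136 → 1855 → 1344 → 793 → 342 → 288 → 8 → 512 → 755  — repeats 755 (not base-12 3-happy)
1526: 1526 → 1351 → 1136 → 1855 → 1344 → 793 → 342 → 288 → 8 → 512 → 755 → 1464 → 1008 → 343 → 415 → 1351  — repeats 1351 (not base-12 3-happy)
734: 734 → 134 → 1339 → 1099 → 1029 → 1073 → 593 → 190 → 1028 → 856 → 1520 → 1728 → 1  — reaches 1 (base-12 3-happy)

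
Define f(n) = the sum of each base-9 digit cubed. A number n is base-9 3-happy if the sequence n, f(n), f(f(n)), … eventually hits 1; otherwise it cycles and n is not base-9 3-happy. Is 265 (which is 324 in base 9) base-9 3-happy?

base-9 3-happy

265 = (3,2,4)_9 → 99
99 = (1,2,0)_9 → 9
9 = (1,0)_9 → 1  — reached 1.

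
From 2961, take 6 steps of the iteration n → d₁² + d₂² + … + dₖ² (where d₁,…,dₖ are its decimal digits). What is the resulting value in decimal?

37

2961 → 122
122 → 9
9 → 81
81 → 65
65 → 61
61 → 37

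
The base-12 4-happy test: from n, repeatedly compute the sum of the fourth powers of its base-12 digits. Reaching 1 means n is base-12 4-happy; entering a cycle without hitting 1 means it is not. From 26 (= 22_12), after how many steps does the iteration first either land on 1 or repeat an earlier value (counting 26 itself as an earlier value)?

13

26 = (2,2)_12 → 32
32 = (2,8)_12 → 4112
4112 = (2,4,6,8)_12 → 5664
5664 = (3,3,4,0)_12 → 418
418 = (2,10,10)_12 → 20016
20016 = (11,7,0,0)_12 → 17042
17042 = (9,10,4,2)_12 → 16833
16833 = (9,8,10,9)_12 → 27218
27218 = (1,3,9,0,2)_12 → 6659
6659 = (3,10,2,11)_12 → 24738
24738 = (1,2,3,9,6)_12 → 7955
7955 = (4,7,2,11)_12 → 17314
17314 = (10,0,2,10)_12 → 20016  — 20016 repeats.
That took 13 steps.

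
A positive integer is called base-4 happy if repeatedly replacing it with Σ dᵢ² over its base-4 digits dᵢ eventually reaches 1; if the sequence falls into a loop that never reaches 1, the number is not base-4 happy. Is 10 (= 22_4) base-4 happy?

base-4 happy

10 = (2,2)_4 → 8
8 = (2,0)_4 → 4
4 = (1,0)_4 → 1  — reached 1.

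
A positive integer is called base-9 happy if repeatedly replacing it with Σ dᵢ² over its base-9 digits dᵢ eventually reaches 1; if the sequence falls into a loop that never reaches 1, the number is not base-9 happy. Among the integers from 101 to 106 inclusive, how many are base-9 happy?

1

101: 101 → 9 → 1  (reaches 1)
102: 102 → 14 → 26 → 68 → 74 → 68  (repeats 68)
103: 103 → 21 → 13 → 17 → 65 → 53 → 89 → 65  (repeats 65)
104: 104 → 30 → 18 → 4 → 16 → 50 → 50  (repeats 50)
105: 105 → 41 → 41  (repeats 41)
106: 106 → 54 → 36 → 16 → 50 → 50  (repeats 50)
base-9 happy: 101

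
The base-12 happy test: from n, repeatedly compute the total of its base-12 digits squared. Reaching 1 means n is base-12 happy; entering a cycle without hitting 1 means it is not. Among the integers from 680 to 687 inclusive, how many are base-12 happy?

680: 680 → 144 → 1  — base-12 happy
681: 681 → 161 → 27 → 13 → 2 → 4 → 16 → 17 → 26 → 8 → 64 → 41 → 34 → 104 → 128 → 164 → 66 → 61 → 26  — not base-12 happy
682: 682 → 180 → 10 → 100 → 80 → 100  — not base-12 happy
683: 683 → 201 → 98 → 68 → 89 → 74 → 40 → 25 → 5 → 25  — not base-12 happy
684: 684 → 97 → 65 → 50 → 20 → 65  — not base-12 happy
685: 685 → 98 → 68 → 89 → 74 → 40 → 25 → 5 → 25  — not base-12 happy
686: 686 → 101 → 89 → 74 → 40 → 25 → 5 → 25  — not base-12 happy
687: 687 → 106 → 164 → 66 → 61 → 26 → 8 → 64 → 41 → 34 → 104 → 128 → 164  — not base-12 happy
base-12 happy: 680

1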